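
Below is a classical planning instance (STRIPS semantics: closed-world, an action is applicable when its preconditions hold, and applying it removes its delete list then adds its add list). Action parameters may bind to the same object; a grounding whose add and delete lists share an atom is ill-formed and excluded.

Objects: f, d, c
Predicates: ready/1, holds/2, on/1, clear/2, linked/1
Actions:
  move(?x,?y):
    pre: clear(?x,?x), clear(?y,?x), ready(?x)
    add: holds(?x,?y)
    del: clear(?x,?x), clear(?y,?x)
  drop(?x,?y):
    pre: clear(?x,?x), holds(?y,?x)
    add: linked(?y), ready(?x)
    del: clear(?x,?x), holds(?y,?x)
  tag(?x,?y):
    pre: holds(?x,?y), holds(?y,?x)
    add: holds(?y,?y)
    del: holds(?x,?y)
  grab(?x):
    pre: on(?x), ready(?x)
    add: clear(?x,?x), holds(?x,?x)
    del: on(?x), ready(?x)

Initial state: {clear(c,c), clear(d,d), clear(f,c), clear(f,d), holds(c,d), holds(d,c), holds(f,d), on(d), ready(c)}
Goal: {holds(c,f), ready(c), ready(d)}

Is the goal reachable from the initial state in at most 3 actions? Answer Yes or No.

1. move(c,f)  →  {clear(d,d), clear(f,d), holds(c,d), holds(c,f), holds(d,c), holds(f,d), on(d), ready(c)}
2. drop(d,f)  →  {clear(f,d), holds(c,d), holds(c,f), holds(d,c), linked(f), on(d), ready(c), ready(d)}
optimal plan length = 2; 2 ≤ 3

Yes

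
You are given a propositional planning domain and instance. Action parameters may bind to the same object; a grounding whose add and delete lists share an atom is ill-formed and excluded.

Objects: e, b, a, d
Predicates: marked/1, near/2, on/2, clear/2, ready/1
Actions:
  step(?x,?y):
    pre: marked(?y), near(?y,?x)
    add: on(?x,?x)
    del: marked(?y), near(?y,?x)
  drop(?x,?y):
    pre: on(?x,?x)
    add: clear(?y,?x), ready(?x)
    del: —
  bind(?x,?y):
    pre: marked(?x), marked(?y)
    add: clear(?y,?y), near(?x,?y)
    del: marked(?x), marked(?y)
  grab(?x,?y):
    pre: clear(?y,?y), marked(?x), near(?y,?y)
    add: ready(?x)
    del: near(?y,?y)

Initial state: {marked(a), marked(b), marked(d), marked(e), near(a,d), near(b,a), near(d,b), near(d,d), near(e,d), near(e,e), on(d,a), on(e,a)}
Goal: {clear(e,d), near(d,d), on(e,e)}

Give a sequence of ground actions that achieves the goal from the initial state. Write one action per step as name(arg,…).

1. step(e,e)  →  {marked(a), marked(b), marked(d), near(a,d), near(b,a), near(d,b), near(d,d), near(e,d), on(d,a), on(e,a), on(e,e)}
2. step(d,a)  →  {marked(b), marked(d), near(b,a), near(d,b), near(d,d), near(e,d), on(d,a), on(d,d), on(e,a), on(e,e)}
3. drop(d,e)  →  {clear(e,d), marked(b), marked(d), near(b,a), near(d,b), near(d,d), near(e,d), on(d,a), on(d,d), on(e,a), on(e,e), ready(d)}

step(e,e); step(d,a); drop(d,e)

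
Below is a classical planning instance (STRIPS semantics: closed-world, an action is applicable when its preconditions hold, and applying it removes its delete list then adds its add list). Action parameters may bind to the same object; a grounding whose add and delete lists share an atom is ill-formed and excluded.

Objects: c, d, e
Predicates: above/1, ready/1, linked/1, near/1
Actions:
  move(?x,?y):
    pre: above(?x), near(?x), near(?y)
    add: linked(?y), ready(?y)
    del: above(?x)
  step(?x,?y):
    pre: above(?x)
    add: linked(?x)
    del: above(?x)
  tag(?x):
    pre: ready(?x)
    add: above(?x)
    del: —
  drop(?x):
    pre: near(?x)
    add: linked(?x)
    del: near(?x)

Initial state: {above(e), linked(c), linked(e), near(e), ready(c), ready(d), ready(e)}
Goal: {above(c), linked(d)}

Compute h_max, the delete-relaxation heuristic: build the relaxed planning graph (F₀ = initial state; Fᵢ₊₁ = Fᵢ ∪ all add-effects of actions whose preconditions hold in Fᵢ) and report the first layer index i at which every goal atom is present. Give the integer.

2

F0 = init (7 atoms)
F1 = F0 ∪ {above(c), above(d)}  (9 atoms)
F2 = F1 ∪ {linked(d)}  (10 atoms)
goal ⊆ F2  ⇒  h_max = 2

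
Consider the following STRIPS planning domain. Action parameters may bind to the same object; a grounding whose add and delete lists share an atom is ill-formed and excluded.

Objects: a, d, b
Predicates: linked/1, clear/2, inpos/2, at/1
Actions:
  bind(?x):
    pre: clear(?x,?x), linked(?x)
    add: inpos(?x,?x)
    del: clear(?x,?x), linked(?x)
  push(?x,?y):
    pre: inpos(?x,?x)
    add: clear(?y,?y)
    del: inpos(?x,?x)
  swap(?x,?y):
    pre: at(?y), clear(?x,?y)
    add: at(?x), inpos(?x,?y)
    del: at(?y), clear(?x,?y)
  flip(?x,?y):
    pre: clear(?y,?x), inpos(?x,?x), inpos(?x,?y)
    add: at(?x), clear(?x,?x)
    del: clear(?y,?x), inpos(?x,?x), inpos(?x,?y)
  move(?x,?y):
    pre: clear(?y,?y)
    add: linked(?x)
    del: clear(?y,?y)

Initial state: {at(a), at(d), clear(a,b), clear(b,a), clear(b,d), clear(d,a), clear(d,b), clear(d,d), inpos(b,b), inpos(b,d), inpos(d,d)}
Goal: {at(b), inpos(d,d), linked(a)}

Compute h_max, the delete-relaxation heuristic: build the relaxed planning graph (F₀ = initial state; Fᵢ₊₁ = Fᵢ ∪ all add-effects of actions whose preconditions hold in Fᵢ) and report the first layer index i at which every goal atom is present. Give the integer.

1

F0 = init (11 atoms)
F1 = F0 ∪ {at(b), clear(a,a), clear(b,b), inpos(b,a), inpos(d,a), linked(a), linked(b), linked(d)}  (19 atoms)
goal ⊆ F1  ⇒  h_max = 1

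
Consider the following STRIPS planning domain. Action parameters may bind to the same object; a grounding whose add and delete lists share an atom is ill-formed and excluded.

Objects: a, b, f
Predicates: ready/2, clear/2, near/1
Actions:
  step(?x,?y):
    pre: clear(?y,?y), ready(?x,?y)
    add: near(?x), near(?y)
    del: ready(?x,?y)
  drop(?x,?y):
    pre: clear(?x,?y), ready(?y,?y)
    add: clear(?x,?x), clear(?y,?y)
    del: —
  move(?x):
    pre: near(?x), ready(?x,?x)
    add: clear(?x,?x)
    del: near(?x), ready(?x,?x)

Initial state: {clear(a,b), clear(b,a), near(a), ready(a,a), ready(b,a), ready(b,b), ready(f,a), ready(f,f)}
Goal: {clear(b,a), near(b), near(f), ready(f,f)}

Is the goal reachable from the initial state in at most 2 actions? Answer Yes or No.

1. drop(a,b)  →  {clear(a,a), clear(a,b), clear(b,a), clear(b,b), near(a), ready(a,a), ready(b,a), ready(b,b), ready(f,a), ready(f,f)}
2. step(b,a)  →  {clear(a,a), clear(a,b), clear(b,a), clear(b,b), near(a), near(b), ready(a,a), ready(b,b), ready(f,a), ready(f,f)}
3. step(f,a)  →  {clear(a,a), clear(a,b), clear(b,a), clear(b,b), near(a), near(b), near(f), ready(a,a), ready(b,b), ready(f,f)}
optimal plan length = 3; 3 > 2

No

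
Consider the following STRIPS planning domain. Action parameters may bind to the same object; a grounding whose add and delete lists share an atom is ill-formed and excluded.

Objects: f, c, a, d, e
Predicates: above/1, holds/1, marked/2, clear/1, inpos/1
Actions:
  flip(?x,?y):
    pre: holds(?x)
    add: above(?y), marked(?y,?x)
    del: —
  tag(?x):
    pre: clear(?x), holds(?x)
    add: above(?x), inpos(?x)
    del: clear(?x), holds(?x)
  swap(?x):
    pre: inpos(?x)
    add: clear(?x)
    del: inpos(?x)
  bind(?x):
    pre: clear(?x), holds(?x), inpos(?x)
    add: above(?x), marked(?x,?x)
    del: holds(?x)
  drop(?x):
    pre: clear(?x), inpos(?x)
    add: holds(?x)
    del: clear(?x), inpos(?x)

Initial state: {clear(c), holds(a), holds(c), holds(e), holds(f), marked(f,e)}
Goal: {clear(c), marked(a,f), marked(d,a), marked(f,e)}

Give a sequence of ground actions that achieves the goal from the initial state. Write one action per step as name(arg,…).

flip(f,a); flip(a,d)

1. flip(f,a)  →  {above(a), clear(c), holds(a), holds(c), holds(e), holds(f), marked(a,f), marked(f,e)}
2. flip(a,d)  →  {above(a), above(d), clear(c), holds(a), holds(c), holds(e), holds(f), marked(a,f), marked(d,a), marked(f,e)}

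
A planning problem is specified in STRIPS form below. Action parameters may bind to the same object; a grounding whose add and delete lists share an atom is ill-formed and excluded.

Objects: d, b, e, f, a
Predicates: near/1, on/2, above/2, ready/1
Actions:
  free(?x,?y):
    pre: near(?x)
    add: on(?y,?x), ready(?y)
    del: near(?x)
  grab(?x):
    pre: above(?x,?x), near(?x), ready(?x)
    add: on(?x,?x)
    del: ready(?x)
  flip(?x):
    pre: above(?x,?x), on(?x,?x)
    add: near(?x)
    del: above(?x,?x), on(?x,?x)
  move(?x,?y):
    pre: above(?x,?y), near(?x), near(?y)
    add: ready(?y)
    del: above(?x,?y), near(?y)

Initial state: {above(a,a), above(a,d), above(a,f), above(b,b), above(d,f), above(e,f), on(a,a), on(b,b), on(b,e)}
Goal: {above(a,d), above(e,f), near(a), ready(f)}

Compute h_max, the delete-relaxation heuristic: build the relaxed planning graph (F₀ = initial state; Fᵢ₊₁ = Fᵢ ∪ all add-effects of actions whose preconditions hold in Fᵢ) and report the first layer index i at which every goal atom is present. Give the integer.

2

F0 = init (9 atoms)
F1 = F0 ∪ {near(a), near(b)}  (11 atoms)
F2 = F1 ∪ {on(a,b), on(b,a), on(d,a), on(d,b), on(e,a), on(e,b), on(f,a), on(f,b), ready(a), ready(b), ready(d), ready(e), ready(f)}  (24 atoms)
goal ⊆ F2  ⇒  h_max = 2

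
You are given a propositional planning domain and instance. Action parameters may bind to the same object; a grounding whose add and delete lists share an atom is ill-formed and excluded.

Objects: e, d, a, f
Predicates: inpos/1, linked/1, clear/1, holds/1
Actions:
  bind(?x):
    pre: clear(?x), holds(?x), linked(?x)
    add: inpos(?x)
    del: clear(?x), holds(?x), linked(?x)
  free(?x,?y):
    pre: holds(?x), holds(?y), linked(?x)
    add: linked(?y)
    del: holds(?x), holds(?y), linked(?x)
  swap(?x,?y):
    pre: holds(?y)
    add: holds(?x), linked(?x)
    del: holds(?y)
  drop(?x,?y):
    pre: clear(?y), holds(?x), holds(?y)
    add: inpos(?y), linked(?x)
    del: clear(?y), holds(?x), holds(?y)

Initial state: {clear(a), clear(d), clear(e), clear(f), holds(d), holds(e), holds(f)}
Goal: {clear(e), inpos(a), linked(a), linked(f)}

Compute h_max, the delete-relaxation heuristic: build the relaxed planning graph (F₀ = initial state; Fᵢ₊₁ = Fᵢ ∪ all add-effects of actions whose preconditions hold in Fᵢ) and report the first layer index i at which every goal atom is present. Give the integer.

F0 = init (7 atoms)
F1 = F0 ∪ {holds(a), inpos(d), inpos(e), inpos(f), linked(a), linked(d), linked(e), linked(f)}  (15 atoms)
F2 = F1 ∪ {inpos(a)}  (16 atoms)
goal ⊆ F2  ⇒  h_max = 2

2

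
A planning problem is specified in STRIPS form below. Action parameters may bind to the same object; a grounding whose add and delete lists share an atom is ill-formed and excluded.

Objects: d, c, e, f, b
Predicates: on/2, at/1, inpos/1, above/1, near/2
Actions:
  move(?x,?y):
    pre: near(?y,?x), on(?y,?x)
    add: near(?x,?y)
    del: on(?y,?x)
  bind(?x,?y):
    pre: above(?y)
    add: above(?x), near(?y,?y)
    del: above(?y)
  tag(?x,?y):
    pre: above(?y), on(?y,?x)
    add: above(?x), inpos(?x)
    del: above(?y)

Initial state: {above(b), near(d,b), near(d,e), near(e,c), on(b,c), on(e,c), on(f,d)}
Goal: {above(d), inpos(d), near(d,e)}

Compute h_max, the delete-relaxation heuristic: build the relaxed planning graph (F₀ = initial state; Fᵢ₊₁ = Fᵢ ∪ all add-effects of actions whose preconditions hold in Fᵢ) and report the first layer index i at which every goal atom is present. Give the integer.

F0 = init (7 atoms)
F1 = F0 ∪ {above(c), above(d), above(e), above(f), inpos(c), near(b,b), near(c,e)}  (14 atoms)
F2 = F1 ∪ {inpos(d), near(c,c), near(d,d), near(e,e), near(f,f)}  (19 atoms)
goal ⊆ F2  ⇒  h_max = 2

2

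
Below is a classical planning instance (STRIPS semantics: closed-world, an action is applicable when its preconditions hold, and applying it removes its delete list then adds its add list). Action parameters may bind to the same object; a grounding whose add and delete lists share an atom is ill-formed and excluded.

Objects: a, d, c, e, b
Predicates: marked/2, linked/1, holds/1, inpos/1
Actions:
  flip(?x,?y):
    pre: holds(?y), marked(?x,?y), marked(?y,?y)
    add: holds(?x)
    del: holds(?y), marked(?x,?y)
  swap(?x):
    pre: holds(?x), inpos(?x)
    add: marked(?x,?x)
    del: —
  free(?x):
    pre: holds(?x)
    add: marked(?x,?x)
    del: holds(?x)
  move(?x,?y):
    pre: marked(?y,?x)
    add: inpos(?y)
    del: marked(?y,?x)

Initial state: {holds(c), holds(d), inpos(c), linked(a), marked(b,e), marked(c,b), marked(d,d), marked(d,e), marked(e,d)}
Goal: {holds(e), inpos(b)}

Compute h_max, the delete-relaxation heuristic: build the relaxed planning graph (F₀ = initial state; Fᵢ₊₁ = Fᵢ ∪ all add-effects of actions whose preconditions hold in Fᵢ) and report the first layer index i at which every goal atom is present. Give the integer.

1

F0 = init (9 atoms)
F1 = F0 ∪ {holds(e), inpos(b), inpos(d), inpos(e), marked(c,c)}  (14 atoms)
goal ⊆ F1  ⇒  h_max = 1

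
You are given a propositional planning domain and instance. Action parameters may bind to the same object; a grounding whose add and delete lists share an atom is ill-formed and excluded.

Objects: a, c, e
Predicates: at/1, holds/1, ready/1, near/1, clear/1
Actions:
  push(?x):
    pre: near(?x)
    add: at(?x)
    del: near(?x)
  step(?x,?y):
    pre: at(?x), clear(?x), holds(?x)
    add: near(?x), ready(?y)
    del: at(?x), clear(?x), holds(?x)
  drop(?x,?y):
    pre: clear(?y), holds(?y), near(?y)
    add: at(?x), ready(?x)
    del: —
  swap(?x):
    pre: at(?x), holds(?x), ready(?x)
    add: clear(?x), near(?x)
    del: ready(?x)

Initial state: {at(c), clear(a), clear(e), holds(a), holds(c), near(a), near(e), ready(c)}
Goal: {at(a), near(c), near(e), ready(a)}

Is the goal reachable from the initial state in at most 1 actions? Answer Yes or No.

No

1. drop(a,a)  →  {at(a), at(c), clear(a), clear(e), holds(a), holds(c), near(a), near(e), ready(a), ready(c)}
2. swap(c)  →  {at(a), at(c), clear(a), clear(c), clear(e), holds(a), holds(c), near(a), near(c), near(e), ready(a)}
optimal plan length = 2; 2 > 1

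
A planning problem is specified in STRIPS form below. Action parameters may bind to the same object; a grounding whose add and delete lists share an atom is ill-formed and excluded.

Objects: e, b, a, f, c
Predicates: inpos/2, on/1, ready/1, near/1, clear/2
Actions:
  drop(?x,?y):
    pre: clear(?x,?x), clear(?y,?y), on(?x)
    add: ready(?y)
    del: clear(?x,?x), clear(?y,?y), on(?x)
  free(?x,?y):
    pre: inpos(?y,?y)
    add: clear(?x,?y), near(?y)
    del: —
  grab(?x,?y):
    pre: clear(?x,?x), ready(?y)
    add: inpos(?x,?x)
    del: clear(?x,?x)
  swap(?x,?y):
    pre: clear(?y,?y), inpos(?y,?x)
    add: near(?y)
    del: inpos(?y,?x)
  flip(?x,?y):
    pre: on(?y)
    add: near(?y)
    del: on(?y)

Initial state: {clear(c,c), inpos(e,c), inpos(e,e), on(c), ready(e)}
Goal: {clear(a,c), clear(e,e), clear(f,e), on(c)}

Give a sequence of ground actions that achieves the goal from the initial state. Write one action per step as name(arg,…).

free(e,e); free(f,e); grab(c,e); free(a,c)

1. free(e,e)  →  {clear(c,c), clear(e,e), inpos(e,c), inpos(e,e), near(e), on(c), ready(e)}
2. free(f,e)  →  {clear(c,c), clear(e,e), clear(f,e), inpos(e,c), inpos(e,e), near(e), on(c), ready(e)}
3. grab(c,e)  →  {clear(e,e), clear(f,e), inpos(c,c), inpos(e,c), inpos(e,e), near(e), on(c), ready(e)}
4. free(a,c)  →  {clear(a,c), clear(e,e), clear(f,e), inpos(c,c), inpos(e,c), inpos(e,e), near(c), near(e), on(c), ready(e)}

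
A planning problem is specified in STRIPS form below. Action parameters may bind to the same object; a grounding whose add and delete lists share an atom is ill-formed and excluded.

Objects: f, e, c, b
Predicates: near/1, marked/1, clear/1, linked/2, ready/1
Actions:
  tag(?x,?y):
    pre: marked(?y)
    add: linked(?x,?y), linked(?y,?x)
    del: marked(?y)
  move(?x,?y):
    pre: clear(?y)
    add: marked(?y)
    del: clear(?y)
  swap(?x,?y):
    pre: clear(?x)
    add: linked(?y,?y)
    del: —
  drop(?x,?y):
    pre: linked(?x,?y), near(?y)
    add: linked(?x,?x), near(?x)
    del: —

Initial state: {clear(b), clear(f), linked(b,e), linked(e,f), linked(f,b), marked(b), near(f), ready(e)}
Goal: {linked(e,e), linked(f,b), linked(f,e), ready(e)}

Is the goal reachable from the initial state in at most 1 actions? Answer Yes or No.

1. move(f,f)  →  {clear(b), linked(b,e), linked(e,f), linked(f,b), marked(b), marked(f), near(f), ready(e)}
2. tag(e,f)  →  {clear(b), linked(b,e), linked(e,f), linked(f,b), linked(f,e), marked(b), near(f), ready(e)}
3. swap(b,e)  →  {clear(b), linked(b,e), linked(e,e), linked(e,f), linked(f,b), linked(f,e), marked(b), near(f), ready(e)}
optimal plan length = 3; 3 > 1

No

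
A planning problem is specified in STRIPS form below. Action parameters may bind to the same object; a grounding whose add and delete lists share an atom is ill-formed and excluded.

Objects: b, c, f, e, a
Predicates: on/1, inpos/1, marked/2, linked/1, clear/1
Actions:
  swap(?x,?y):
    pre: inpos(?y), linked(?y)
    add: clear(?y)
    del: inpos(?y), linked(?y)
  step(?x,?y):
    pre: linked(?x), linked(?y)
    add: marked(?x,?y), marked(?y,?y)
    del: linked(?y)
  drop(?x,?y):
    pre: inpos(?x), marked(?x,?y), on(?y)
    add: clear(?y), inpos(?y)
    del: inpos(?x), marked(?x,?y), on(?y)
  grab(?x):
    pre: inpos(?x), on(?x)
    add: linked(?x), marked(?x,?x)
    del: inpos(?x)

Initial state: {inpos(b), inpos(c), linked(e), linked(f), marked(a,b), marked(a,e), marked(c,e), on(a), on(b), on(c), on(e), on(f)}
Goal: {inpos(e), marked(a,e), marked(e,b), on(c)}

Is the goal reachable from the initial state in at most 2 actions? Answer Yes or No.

No

1. drop(c,e)  →  {clear(e), inpos(b), inpos(e), linked(e), linked(f), marked(a,b), marked(a,e), on(a), on(b), on(c), on(f)}
2. grab(b)  →  {clear(e), inpos(e), linked(b), linked(e), linked(f), marked(a,b), marked(a,e), marked(b,b), on(a), on(b), on(c), on(f)}
3. step(e,b)  →  {clear(e), inpos(e), linked(e), linked(f), marked(a,b), marked(a,e), marked(b,b), marked(e,b), on(a), on(b), on(c), on(f)}
optimal plan length = 3; 3 > 2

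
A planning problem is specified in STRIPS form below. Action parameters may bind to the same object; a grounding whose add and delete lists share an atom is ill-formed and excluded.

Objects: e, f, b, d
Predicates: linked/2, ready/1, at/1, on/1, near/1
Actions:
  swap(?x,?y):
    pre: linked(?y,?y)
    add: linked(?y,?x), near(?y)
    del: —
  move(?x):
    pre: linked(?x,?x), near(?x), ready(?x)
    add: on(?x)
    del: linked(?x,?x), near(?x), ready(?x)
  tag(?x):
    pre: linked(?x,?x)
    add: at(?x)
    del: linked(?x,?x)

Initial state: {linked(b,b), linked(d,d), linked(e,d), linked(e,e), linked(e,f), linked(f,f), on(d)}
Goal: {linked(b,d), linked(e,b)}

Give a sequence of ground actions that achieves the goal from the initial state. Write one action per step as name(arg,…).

1. swap(b,e)  →  {linked(b,b), linked(d,d), linked(e,b), linked(e,d), linked(e,e), linked(e,f), linked(f,f), near(e), on(d)}
2. swap(d,b)  →  {linked(b,b), linked(b,d), linked(d,d), linked(e,b), linked(e,d), linked(e,e), linked(e,f), linked(f,f), near(b), near(e), on(d)}

swap(b,e); swap(d,b)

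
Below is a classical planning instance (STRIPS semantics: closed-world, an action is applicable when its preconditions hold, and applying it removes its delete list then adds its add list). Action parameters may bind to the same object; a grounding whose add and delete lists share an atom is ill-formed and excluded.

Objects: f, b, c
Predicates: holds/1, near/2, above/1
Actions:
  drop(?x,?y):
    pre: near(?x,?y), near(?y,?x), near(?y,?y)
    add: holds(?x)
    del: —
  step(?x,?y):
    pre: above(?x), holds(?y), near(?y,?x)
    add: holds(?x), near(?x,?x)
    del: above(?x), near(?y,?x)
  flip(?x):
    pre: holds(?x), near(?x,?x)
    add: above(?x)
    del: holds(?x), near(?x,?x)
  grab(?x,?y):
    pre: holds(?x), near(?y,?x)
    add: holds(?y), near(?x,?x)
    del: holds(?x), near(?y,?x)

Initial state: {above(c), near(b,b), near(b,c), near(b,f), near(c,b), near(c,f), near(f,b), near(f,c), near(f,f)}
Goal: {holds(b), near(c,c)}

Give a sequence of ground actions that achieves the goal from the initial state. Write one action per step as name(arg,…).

drop(b,f); step(c,b)

1. drop(b,f)  →  {above(c), holds(b), near(b,b), near(b,c), near(b,f), near(c,b), near(c,f), near(f,b), near(f,c), near(f,f)}
2. step(c,b)  →  {holds(b), holds(c), near(b,b), near(b,f), near(c,b), near(c,c), near(c,f), near(f,b), near(f,c), near(f,f)}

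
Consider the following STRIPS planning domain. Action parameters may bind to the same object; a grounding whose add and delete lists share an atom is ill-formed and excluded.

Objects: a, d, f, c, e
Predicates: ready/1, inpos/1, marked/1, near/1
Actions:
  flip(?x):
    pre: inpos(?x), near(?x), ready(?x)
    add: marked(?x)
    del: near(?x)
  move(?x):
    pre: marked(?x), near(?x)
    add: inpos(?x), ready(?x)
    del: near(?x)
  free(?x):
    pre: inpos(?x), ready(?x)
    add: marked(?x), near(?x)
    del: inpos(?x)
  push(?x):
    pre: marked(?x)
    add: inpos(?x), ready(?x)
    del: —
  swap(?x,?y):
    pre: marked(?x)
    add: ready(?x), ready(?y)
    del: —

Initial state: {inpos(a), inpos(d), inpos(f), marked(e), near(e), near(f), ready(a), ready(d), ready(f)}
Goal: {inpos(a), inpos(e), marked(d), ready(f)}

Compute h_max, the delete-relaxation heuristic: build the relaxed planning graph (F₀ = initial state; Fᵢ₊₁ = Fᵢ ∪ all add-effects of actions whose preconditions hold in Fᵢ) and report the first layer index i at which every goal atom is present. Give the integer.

F0 = init (9 atoms)
F1 = F0 ∪ {inpos(e), marked(a), marked(d), marked(f), near(a), near(d), ready(c), ready(e)}  (17 atoms)
goal ⊆ F1  ⇒  h_max = 1

1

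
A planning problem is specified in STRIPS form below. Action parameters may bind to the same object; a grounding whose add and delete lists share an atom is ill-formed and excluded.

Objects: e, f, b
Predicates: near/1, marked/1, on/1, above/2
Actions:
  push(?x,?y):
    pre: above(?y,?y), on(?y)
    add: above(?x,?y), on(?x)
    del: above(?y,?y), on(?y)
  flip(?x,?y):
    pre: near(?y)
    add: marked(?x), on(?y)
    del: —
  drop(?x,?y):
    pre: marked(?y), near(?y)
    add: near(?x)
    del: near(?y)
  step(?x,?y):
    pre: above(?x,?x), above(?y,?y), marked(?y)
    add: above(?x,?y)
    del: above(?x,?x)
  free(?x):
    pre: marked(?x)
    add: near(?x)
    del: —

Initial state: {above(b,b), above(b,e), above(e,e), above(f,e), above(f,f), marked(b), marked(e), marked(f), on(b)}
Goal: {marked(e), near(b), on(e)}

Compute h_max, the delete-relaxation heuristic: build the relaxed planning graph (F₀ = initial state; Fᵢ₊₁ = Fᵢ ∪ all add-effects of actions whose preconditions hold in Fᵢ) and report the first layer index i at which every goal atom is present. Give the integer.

F0 = init (9 atoms)
F1 = F0 ∪ {above(b,f), above(e,b), above(e,f), above(f,b), near(b), near(e), near(f), on(e), on(f)}  (18 atoms)
goal ⊆ F1  ⇒  h_max = 1

1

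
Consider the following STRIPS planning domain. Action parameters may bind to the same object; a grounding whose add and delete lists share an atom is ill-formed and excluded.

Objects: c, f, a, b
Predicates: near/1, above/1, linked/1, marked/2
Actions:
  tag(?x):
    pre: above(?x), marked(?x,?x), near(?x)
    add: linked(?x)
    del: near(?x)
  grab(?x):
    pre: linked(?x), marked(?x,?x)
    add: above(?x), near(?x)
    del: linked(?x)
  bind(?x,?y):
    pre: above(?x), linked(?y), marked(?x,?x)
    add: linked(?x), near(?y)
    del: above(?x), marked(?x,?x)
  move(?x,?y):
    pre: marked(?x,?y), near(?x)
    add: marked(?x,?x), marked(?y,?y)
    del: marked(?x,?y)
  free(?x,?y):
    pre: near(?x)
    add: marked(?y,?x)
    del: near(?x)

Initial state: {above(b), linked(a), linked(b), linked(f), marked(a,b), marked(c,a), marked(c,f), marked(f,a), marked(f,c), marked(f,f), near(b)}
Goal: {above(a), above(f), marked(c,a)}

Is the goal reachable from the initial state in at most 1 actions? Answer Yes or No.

1. grab(f)  →  {above(b), above(f), linked(a), linked(b), marked(a,b), marked(c,a), marked(c,f), marked(f,a), marked(f,c), marked(f,f), near(b), near(f)}
2. move(f,a)  →  {above(b), above(f), linked(a), linked(b), marked(a,a), marked(a,b), marked(c,a), marked(c,f), marked(f,c), marked(f,f), near(b), near(f)}
3. grab(a)  →  {above(a), above(b), above(f), linked(b), marked(a,a), marked(a,b), marked(c,a), marked(c,f), marked(f,c), marked(f,f), near(a), near(b), near(f)}
optimal plan length = 3; 3 > 1

No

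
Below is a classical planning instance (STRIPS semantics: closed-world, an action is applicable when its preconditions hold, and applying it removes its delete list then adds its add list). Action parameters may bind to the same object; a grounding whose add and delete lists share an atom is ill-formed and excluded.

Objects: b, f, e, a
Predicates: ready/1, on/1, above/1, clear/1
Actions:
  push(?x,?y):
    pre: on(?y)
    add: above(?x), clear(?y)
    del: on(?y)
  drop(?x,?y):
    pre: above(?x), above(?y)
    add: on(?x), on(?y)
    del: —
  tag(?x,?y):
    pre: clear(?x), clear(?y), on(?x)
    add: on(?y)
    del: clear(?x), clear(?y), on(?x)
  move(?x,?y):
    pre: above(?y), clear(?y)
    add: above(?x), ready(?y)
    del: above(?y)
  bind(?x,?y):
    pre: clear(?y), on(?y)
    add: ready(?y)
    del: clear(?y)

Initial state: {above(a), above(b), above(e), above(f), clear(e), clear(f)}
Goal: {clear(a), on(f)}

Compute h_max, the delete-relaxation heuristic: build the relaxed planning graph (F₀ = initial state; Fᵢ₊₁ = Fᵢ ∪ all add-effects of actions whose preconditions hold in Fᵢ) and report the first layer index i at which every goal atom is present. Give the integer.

2

F0 = init (6 atoms)
F1 = F0 ∪ {on(a), on(b), on(e), on(f), ready(e), ready(f)}  (12 atoms)
F2 = F1 ∪ {clear(a), clear(b)}  (14 atoms)
goal ⊆ F2  ⇒  h_max = 2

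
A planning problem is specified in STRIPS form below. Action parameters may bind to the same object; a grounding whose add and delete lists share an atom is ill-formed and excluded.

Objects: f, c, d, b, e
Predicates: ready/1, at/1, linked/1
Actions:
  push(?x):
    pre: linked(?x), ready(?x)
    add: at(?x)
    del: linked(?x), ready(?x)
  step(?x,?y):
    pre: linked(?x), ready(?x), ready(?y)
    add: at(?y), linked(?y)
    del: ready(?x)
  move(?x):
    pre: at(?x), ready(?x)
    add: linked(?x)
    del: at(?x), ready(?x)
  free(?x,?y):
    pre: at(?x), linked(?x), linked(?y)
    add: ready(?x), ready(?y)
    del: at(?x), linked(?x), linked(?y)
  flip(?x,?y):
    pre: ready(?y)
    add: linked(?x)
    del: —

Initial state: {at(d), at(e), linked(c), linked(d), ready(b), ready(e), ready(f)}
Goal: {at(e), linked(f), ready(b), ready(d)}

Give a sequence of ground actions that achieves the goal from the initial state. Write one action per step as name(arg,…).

1. free(d,c)  →  {at(e), ready(b), ready(c), ready(d), ready(e), ready(f)}
2. flip(f,f)  →  {at(e), linked(f), ready(b), ready(c), ready(d), ready(e), ready(f)}

free(d,c); flip(f,f)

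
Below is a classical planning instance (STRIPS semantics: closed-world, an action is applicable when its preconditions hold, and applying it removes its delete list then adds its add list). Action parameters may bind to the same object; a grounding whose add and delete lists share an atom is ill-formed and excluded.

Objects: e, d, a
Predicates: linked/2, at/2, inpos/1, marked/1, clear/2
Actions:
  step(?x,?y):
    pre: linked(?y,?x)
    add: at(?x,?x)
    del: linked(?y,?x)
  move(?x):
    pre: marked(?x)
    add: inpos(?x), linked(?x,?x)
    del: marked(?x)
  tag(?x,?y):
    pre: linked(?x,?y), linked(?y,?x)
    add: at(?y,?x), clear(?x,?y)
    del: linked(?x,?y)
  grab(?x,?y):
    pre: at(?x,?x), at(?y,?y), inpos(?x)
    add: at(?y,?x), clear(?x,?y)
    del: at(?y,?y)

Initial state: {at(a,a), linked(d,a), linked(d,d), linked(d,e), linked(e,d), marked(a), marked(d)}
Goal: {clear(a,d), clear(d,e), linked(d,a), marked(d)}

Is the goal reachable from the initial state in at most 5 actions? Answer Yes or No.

Yes

1. step(d,d)  →  {at(a,a), at(d,d), linked(d,a), linked(d,e), linked(e,d), marked(a), marked(d)}
2. move(a)  →  {at(a,a), at(d,d), inpos(a), linked(a,a), linked(d,a), linked(d,e), linked(e,d), marked(d)}
3. tag(d,e)  →  {at(a,a), at(d,d), at(e,d), clear(d,e), inpos(a), linked(a,a), linked(d,a), linked(e,d), marked(d)}
4. grab(a,d)  →  {at(a,a), at(d,a), at(e,d), clear(a,d), clear(d,e), inpos(a), linked(a,a), linked(d,a), linked(e,d), marked(d)}
optimal plan length = 4; 4 ≤ 5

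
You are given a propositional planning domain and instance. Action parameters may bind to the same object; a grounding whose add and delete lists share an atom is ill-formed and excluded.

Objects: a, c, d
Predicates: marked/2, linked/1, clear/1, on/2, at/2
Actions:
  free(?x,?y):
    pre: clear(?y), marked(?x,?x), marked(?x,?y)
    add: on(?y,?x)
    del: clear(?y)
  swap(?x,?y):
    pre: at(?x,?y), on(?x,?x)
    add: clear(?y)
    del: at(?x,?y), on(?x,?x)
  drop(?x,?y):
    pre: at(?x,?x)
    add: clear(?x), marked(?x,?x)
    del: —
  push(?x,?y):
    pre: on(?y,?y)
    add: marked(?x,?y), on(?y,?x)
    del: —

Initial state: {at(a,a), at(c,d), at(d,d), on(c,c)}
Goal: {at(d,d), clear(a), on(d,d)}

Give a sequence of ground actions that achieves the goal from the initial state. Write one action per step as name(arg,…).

drop(a,a); drop(d,a); free(d,d)

1. drop(a,a)  →  {at(a,a), at(c,d), at(d,d), clear(a), marked(a,a), on(c,c)}
2. drop(d,a)  →  {at(a,a), at(c,d), at(d,d), clear(a), clear(d), marked(a,a), marked(d,d), on(c,c)}
3. free(d,d)  →  {at(a,a), at(c,d), at(d,d), clear(a), marked(a,a), marked(d,d), on(c,c), on(d,d)}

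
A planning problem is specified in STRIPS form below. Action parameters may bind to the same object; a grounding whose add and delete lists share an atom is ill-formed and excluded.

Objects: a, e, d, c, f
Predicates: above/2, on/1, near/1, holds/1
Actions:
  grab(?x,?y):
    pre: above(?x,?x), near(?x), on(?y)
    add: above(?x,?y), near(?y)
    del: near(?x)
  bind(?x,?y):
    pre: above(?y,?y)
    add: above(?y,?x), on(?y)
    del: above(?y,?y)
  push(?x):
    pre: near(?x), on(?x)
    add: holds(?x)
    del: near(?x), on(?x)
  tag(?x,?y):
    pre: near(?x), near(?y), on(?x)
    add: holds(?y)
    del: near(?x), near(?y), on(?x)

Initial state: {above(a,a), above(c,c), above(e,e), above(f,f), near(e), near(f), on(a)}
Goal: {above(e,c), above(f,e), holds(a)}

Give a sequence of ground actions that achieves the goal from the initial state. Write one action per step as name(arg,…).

1. grab(e,a)  →  {above(a,a), above(c,c), above(e,a), above(e,e), above(f,f), near(a), near(f), on(a)}
2. bind(e,f)  →  {above(a,a), above(c,c), above(e,a), above(e,e), above(f,e), near(a), near(f), on(a), on(f)}
3. bind(c,e)  →  {above(a,a), above(c,c), above(e,a), above(e,c), above(f,e), near(a), near(f), on(a), on(e), on(f)}
4. push(a)  →  {above(a,a), above(c,c), above(e,a), above(e,c), above(f,e), holds(a), near(f), on(e), on(f)}

grab(e,a); bind(e,f); bind(c,e); push(a)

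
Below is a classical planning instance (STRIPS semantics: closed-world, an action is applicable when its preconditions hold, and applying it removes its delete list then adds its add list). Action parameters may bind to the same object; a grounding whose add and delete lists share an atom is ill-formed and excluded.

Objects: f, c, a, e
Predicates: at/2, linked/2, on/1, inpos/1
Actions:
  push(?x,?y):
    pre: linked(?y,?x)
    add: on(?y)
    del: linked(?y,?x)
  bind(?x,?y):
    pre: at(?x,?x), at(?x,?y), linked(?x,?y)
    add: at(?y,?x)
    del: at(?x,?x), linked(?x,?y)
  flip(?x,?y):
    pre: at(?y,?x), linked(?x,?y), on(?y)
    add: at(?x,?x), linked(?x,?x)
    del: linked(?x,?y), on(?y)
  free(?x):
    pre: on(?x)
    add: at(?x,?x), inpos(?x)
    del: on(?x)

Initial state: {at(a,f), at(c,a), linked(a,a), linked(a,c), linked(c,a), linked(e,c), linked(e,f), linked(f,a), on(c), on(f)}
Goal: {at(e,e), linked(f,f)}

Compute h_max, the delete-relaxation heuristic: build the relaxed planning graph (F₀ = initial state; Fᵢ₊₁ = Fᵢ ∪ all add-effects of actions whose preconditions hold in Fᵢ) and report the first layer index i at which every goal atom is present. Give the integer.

F0 = init (10 atoms)
F1 = F0 ∪ {at(a,a), at(c,c), at(f,f), inpos(c), inpos(f), on(a), on(e)}  (17 atoms)
F2 = F1 ∪ {at(a,c), at(e,e), inpos(a), inpos(e), linked(f,f)}  (22 atoms)
goal ⊆ F2  ⇒  h_max = 2

2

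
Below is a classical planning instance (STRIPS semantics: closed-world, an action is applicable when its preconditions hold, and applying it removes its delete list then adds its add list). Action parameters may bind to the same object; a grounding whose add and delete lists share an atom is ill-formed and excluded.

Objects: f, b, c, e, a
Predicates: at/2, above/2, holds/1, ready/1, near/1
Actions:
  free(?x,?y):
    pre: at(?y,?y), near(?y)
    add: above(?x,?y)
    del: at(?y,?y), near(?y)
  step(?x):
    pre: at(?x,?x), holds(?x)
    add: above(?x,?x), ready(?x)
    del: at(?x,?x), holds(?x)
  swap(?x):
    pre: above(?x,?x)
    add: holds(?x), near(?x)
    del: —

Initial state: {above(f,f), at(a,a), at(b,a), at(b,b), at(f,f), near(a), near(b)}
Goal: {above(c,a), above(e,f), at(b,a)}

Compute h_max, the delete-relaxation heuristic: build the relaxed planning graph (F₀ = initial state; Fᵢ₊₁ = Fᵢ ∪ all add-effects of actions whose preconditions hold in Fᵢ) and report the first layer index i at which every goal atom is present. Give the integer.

2

F0 = init (7 atoms)
F1 = F0 ∪ {above(a,a), above(a,b), above(b,a), above(b,b), above(c,a), above(c,b), above(e,a), above(e,b), above(f,a), above(f,b), holds(f), near(f)}  (19 atoms)
F2 = F1 ∪ {above(a,f), above(b,f), above(c,f), above(e,f), holds(a), holds(b), ready(f)}  (26 atoms)
goal ⊆ F2  ⇒  h_max = 2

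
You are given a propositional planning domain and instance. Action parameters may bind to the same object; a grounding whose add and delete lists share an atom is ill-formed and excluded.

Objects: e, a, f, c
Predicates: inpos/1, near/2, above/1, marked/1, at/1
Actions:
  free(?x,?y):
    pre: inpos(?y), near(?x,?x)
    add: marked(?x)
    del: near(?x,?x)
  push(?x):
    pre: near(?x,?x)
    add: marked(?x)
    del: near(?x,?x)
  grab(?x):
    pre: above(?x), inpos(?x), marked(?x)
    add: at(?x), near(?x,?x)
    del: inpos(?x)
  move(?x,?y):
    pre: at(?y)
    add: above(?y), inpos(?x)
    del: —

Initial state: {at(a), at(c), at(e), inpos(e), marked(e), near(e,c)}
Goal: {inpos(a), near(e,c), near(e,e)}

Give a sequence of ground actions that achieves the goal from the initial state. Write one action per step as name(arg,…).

1. move(a,e)  →  {above(e), at(a), at(c), at(e), inpos(a), inpos(e), marked(e), near(e,c)}
2. grab(e)  →  {above(e), at(a), at(c), at(e), inpos(a), marked(e), near(e,c), near(e,e)}

move(a,e); grab(e)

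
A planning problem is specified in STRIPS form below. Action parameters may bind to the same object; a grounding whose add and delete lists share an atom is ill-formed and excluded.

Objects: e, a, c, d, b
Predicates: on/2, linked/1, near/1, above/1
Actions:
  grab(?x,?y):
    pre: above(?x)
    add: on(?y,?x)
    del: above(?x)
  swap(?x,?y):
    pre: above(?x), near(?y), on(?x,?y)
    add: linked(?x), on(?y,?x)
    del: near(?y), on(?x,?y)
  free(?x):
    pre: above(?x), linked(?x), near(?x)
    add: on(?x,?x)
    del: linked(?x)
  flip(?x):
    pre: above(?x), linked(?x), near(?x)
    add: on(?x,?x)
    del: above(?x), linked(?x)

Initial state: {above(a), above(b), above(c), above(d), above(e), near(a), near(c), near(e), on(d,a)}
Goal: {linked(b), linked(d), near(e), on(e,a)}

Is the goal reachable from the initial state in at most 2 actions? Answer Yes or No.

No

1. grab(a,e)  →  {above(b), above(c), above(d), above(e), near(a), near(c), near(e), on(d,a), on(e,a)}
2. grab(c,b)  →  {above(b), above(d), above(e), near(a), near(c), near(e), on(b,c), on(d,a), on(e,a)}
3. swap(d,a)  →  {above(b), above(d), above(e), linked(d), near(c), near(e), on(a,d), on(b,c), on(e,a)}
4. swap(b,c)  →  {above(b), above(d), above(e), linked(b), linked(d), near(e), on(a,d), on(c,b), on(e,a)}
optimal plan length = 4; 4 > 2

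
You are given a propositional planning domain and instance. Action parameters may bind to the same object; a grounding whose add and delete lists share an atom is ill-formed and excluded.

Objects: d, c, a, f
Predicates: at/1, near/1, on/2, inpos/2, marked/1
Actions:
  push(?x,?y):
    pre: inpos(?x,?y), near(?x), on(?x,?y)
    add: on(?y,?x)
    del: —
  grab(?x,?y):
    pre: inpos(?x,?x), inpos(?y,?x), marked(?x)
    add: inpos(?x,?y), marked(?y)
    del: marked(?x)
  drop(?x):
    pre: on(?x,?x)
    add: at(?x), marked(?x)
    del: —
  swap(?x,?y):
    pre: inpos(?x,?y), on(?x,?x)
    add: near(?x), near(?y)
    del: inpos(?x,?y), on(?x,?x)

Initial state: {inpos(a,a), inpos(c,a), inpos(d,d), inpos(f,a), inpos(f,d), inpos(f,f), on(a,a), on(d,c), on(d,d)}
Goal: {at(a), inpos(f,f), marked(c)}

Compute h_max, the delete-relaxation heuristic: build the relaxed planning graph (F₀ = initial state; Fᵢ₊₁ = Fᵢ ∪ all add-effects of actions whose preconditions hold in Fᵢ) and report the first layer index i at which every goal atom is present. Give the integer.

F0 = init (9 atoms)
F1 = F0 ∪ {at(a), at(d), marked(a), marked(d), near(a), near(d)}  (15 atoms)
F2 = F1 ∪ {inpos(a,c), inpos(a,f), inpos(d,f), marked(c), marked(f)}  (20 atoms)
goal ⊆ F2  ⇒  h_max = 2

2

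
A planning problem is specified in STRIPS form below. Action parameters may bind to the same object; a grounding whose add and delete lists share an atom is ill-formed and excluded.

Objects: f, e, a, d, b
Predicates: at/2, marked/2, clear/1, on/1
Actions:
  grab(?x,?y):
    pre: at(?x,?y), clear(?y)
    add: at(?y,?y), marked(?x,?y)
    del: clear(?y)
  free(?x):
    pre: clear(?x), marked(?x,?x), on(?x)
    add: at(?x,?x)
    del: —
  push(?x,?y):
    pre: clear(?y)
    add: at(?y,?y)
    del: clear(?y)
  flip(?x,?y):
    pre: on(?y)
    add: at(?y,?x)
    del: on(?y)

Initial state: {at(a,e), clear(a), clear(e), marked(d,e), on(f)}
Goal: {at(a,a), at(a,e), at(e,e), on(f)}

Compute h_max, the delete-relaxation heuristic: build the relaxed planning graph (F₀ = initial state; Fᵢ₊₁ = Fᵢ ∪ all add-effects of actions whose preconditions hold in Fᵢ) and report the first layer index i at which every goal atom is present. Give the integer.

1

F0 = init (5 atoms)
F1 = F0 ∪ {at(a,a), at(e,e), at(f,a), at(f,b), at(f,d), at(f,e), at(f,f), marked(a,e)}  (13 atoms)
goal ⊆ F1  ⇒  h_max = 1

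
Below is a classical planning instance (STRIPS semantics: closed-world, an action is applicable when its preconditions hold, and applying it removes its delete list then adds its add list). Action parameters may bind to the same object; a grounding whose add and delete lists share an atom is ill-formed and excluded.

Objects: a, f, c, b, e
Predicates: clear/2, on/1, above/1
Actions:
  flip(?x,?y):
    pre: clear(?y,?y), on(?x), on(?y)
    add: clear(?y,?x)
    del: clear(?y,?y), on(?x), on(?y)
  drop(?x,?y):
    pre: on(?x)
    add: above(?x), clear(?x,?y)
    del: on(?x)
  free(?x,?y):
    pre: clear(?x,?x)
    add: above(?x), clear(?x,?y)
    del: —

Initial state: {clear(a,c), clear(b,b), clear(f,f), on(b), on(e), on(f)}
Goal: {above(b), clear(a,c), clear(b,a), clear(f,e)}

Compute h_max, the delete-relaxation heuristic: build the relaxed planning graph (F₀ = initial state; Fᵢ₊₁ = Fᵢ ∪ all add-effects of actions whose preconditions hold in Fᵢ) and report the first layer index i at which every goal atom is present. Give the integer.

1

F0 = init (6 atoms)
F1 = F0 ∪ {above(b), above(e), above(f), clear(b,a), clear(b,c), clear(b,e), clear(b,f), clear(e,a), clear(e,b), clear(e,c), clear(e,e), clear(e,f), clear(f,a), clear(f,b), clear(f,c), clear(f,e)}  (22 atoms)
goal ⊆ F1  ⇒  h_max = 1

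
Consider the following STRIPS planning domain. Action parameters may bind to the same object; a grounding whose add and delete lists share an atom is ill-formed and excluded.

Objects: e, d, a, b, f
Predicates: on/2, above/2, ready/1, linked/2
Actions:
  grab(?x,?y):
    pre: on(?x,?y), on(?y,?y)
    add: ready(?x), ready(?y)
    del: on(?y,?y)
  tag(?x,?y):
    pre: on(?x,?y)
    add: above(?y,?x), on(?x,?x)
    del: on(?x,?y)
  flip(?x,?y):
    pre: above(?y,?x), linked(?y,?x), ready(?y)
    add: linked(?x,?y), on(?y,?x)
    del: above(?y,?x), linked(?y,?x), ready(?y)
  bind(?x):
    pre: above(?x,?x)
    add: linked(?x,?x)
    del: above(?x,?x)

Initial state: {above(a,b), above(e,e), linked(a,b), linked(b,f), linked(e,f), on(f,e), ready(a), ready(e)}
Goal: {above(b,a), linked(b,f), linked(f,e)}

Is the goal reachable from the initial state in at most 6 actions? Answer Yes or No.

Yes

1. tag(f,e)  →  {above(a,b), above(e,e), above(e,f), linked(a,b), linked(b,f), linked(e,f), on(f,f), ready(a), ready(e)}
2. flip(b,a)  →  {above(e,e), above(e,f), linked(b,a), linked(b,f), linked(e,f), on(a,b), on(f,f), ready(e)}
3. tag(a,b)  →  {above(b,a), above(e,e), above(e,f), linked(b,a), linked(b,f), linked(e,f), on(a,a), on(f,f), ready(e)}
4. flip(f,e)  →  {above(b,a), above(e,e), linked(b,a), linked(b,f), linked(f,e), on(a,a), on(e,f), on(f,f)}
optimal plan length = 4; 4 ≤ 6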